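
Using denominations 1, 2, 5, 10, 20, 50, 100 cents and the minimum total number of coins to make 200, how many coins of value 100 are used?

2

Greedy: take as many of the largest coin as possible, then repeat with the remainder.
200 = 2×100
Count of 100: 2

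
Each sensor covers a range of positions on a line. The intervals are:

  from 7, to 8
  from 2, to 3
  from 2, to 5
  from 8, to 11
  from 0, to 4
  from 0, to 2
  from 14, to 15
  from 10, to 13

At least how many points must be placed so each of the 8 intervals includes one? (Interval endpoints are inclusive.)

4

Sort by right endpoint; whenever an interval is uncovered, place a point at its right end.
By right end: [0,2]  [2,3]  [0,4]  [2,5]  [7,8]  [8,11]  [10,13]  [14,15]
[0,2] uncovered → point at 2; [7,8] uncovered → point at 8; [10,13] uncovered → point at 13; [14,15] uncovered → point at 15.
Points: 2, 8, 13, 15 (4 total).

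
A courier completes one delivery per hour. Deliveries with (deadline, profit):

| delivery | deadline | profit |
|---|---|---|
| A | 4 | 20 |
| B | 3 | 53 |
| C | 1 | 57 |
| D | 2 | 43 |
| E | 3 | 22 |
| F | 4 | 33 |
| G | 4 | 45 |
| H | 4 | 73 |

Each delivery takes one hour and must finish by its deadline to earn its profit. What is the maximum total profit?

Sort by profit descending; place each in the latest free slot ≤ its deadline.
Profit order: H=73 C=57 B=53 G=45 D=43 F=33 E=22 A=20
Assign: H→slot 4, C→slot 1, B→slot 3, G→slot 2, D skipped, F skipped, E skipped, A skipped.
Slots: [1:C] [2:G] [3:B] [4:H]
Profit = 57 + 45 + 53 + 73 = 228

228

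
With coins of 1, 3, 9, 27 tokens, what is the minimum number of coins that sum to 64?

64 = 2×27 + 1×9 + 1×1
Total coins = 2 + 1 + 1 = 4

4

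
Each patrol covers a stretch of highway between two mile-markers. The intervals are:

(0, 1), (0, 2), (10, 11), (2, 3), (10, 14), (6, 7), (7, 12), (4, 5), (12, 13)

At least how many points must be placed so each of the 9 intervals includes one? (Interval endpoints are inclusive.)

6

Sort by right endpoint; whenever an interval is uncovered, place a point at its right end.
By right end: [0,1]  [0,2]  [2,3]  [4,5]  [6,7]  [10,11]  [7,12]  [12,13]  [10,14]
[0,1] uncovered → point at 1; [2,3] uncovered → point at 3; [4,5] uncovered → point at 5; [6,7] uncovered → point at 7; [10,11] uncovered → point at 11; [12,13] uncovered → point at 13.
Points: 1, 3, 5, 7, 11, 13 (6 total).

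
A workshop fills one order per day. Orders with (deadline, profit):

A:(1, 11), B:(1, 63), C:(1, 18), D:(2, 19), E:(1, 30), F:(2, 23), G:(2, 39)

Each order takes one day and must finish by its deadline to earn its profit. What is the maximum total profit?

102

Sort by profit descending; place each in the latest free slot ≤ its deadline.
By profit: B(d1,63), G(d2,39), E(d1,30), F(d2,23), D(d2,19), C(d1,18), A(d1,11)
B→slot 1; G→slot 2; E skipped; F skipped; D skipped; C skipped; A skipped.
Profit = 63 + 39 = 102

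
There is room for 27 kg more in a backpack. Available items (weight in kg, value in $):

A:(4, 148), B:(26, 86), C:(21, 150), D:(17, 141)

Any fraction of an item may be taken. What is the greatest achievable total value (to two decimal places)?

Sort by value per unit weight and fill in that order.
Ratios (sorted): A 37.00, D 8.29, C 7.14, B 3.31
take A (4 @ 148); take D (17 @ 141); take 6/21 of C → 42.86. Capacity used 27/27.
Total value = 331.86

331.86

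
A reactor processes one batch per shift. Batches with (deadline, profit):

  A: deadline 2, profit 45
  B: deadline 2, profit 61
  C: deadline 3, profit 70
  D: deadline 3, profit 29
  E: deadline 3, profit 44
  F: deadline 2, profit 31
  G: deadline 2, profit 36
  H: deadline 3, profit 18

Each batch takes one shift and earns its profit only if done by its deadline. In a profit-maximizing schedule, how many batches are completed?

Take jobs in profit order; each goes to the latest open slot no later than its deadline.
By profit: C(d3,70), B(d2,61), A(d2,45), E(d3,44), G(d2,36), F(d2,31), D(d3,29), H(d3,18)
C→slot 3; B→slot 2; A→slot 1; E skipped; G skipped; F skipped; D skipped; H skipped.
3 of 8 scheduled.

3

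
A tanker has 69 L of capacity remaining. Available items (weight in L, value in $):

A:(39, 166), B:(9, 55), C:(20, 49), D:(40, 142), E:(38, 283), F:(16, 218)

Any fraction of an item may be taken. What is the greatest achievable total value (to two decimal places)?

Order: F (218/16=13.62) > E (283/38=7.45) > B (55/9=6.11) > A (166/39=4.26) > D (142/40=3.55) > C (49/20=2.45)
Fill: take F (16 @ 218) → take E (38 @ 283) → take B (9 @ 55) → take 6/39 of A → 25.54; 69/69 used.
Total value = 581.54

581.54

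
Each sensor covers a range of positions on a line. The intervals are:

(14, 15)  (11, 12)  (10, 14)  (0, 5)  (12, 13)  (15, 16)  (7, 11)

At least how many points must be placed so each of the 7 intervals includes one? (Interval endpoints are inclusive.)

Sort by right endpoint; whenever an interval is uncovered, place a point at its right end.
Sorted: [0,5] [7,11] [11,12] [12,13] [10,14] [14,15] [15,16]
{[0,5]} hit by 5; {[7,11],[11,12]} hit by 11; {[12,13],[10,14]} hit by 13; {[14,15],[15,16]} hit by 15.
Points: 5, 11, 13, 15 (4 total).

4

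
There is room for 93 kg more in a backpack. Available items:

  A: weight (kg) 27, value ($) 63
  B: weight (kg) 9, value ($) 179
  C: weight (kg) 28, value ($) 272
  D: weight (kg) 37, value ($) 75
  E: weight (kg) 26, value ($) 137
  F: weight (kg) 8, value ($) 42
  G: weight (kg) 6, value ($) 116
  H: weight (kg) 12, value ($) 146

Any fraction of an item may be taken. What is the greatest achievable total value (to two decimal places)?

Sort by value per unit weight and fill in that order.
Ratios (sorted): B 19.89, G 19.33, H 12.17, C 9.71, E 5.27, F 5.25, A 2.33, D 2.03
take B (9 @ 179); take G (6 @ 116); take H (12 @ 146); take C (28 @ 272); take E (26 @ 137); take F (8 @ 42); take 4/27 of A → 9.33. Capacity used 93/93.
Total value = 901.33

901.33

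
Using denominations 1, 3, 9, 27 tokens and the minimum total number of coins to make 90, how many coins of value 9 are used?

1

Greedy: take as many of the largest coin as possible, then repeat with the remainder.
90 − 3×27→9 − 1×9→0
Count of 9: 1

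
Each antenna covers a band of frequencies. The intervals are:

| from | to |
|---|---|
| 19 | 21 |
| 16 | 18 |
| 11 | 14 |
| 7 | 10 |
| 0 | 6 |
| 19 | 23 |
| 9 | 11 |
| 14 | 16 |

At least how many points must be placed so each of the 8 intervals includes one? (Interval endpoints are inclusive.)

5

By right end: [0,6]  [7,10]  [9,11]  [11,14]  [14,16]  [16,18]  [19,21]  [19,23]
[0,6] uncovered → point at 6; [7,10] uncovered → point at 10; [11,14] uncovered → point at 14; [16,18] uncovered → point at 18; [19,21] uncovered → point at 21.
Points: 6, 10, 14, 18, 21 (5 total).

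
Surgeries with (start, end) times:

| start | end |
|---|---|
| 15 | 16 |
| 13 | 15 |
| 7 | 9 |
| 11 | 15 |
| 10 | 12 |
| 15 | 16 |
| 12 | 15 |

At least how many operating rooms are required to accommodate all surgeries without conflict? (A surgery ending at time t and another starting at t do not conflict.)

3

The answer is the maximum number of intervals overlapping at any instant.
Events (time:±→running): 7:+→1 9:-→0 10:+→1 11:+→2 12:-→1 12:+→2 13:+→3 … peak 3.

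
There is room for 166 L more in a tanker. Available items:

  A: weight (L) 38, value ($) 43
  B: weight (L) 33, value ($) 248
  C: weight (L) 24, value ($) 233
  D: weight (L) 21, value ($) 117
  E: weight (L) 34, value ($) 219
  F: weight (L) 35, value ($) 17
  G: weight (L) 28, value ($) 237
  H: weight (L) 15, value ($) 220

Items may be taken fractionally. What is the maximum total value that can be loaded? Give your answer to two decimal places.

Greedy by value/weight ratio, highest first.
Order: H (220/15=14.67) > C (233/24=9.71) > G (237/28=8.46) > B (248/33=7.52) > E (219/34=6.44) > D (117/21=5.57) > A (43/38=1.13) > F (17/35=0.49)
Fill: take H (15 @ 220) → take C (24 @ 233) → take G (28 @ 237) → take B (33 @ 248) → take E (34 @ 219) → take D (21 @ 117) → take 11/38 of A → 12.45; 166/166 used.
Total value = 1286.45

1286.45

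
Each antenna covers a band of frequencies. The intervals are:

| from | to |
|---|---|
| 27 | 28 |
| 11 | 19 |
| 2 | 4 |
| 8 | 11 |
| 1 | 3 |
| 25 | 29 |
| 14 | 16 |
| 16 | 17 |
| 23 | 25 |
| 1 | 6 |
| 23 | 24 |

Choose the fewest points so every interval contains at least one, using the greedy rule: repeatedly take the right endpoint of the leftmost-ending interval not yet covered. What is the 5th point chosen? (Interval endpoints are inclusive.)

Sort by right endpoint; whenever an interval is uncovered, place a point at its right end.
By right end: [1,3]  [2,4]  [1,6]  [8,11]  [14,16]  [16,17]  [11,19]  [23,24]  [23,25]  [27,28]  [25,29]
[1,3] uncovered → point at 3; [8,11] uncovered → point at 11; [14,16] uncovered → point at 16; [23,24] uncovered → point at 24; [27,28] uncovered → point at 28.
Points: 3, 11, 16, 24, 28 (5 total).

28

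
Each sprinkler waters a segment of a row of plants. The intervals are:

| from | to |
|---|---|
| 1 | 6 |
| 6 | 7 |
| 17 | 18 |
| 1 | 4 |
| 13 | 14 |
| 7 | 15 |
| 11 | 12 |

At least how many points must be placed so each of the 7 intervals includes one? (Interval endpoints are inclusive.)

Sorted: [1,4] [1,6] [6,7] [11,12] [13,14] [7,15] [17,18]
{[1,4],[1,6]} hit by 4; {[6,7]} hit by 7; {[11,12]} hit by 12; {[13,14],[7,15]} hit by 14; {[17,18]} hit by 18.
Points: 4, 7, 12, 14, 18 (5 total).

5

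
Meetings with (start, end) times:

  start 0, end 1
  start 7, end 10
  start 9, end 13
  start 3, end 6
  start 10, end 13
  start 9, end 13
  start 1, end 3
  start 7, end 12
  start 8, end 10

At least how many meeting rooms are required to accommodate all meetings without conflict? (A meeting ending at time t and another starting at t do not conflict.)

5

Count concurrent intervals with a sweep; the peak is the room count.
starts: [0, 1, 3, 7, 7, 8, 9, 9, 10]
ends:   [1, 3, 6, 10, 10, 12, 13, 13, 13]
s0→1 e1→0 s1→1 e3→0 s3→1 e6→0 s7→1 s7→2 s8→3 s9→4 s9→5  — peak 5.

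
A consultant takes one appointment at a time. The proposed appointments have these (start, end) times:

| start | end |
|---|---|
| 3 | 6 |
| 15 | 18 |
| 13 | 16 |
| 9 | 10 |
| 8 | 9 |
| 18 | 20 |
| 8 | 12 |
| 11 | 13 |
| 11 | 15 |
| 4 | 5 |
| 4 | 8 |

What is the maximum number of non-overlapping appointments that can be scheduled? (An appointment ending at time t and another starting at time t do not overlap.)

Sort by end time and greedily take each interval whose start is ≥ the last chosen end.
Sorted by end: (4,5)  (3,6)  (4,8)  (8,9)  (9,10)  (8,12)  (11,13)  (11,15)  (13,16)  (15,18)  (18,20)
take (4,5); skip (4,8); take (8,9); take (9,10); take (11,13); skip (11,15); take (13,16); take (18,20).
Selected 6 appointments.

6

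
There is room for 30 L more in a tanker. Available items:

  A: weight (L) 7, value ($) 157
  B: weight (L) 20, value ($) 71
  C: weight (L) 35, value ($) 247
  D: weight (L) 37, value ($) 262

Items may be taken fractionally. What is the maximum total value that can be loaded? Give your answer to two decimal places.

319.86

Sort by value per unit weight and fill in that order.
Ratios (sorted): A 22.43, D 7.08, C 7.06, B 3.55
take A (7 @ 157); take 23/37 of D → 162.86. Capacity used 30/30.
Total value = 319.86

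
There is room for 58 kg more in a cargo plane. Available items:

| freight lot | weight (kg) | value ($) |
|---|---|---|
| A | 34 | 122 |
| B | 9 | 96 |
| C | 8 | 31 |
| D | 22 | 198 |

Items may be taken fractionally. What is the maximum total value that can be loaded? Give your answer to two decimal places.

Ratios (sorted): B 10.67, D 9.00, C 3.88, A 3.59
take B (9 @ 96); take D (22 @ 198); take C (8 @ 31); take 19/34 of A → 68.18. Capacity used 58/58.
Total value = 393.18

393.18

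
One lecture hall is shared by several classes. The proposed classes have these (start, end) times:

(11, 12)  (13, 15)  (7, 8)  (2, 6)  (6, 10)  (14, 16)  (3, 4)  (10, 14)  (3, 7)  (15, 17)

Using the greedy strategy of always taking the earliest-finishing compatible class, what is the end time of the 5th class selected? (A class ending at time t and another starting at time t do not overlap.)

17

Order by finish time; keep every interval that doesn't clash with the previous kept one.
By end time: (3,4), (2,6), (3,7), (7,8), (6,10), (11,12), (10,14), (13,15), (14,16), (15,17).
Pick (3,4); next start ≥ 4 → (7,8); next start ≥ 8 → (11,12); next start ≥ 12 → (13,15); next start ≥ 15 → (15,17).
Selected: (3,4) (7,8) (11,12) (13,15) (15,17)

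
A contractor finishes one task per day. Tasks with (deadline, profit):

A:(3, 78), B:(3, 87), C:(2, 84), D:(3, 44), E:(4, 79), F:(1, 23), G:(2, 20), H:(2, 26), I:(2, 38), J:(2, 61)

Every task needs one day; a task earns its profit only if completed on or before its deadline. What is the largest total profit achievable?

328

Take jobs in profit order; each goes to the latest open slot no later than its deadline.
Profit order: B=87 C=84 E=79 A=78 J=61 D=44 I=38 H=26 F=23 G=20
Assign: B→slot 3, C→slot 2, E→slot 4, A→slot 1, J skipped, D skipped, I skipped, H skipped, F skipped, G skipped.
Slots: [1:A] [2:C] [3:B] [4:E]
Profit = 78 + 84 + 87 + 79 = 328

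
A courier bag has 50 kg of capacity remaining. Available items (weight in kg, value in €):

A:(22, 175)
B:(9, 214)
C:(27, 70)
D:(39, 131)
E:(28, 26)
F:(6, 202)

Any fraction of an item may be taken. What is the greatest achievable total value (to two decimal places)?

634.67

Sort by value per unit weight and fill in that order.
Ratios (sorted): F 33.67, B 23.78, A 7.95, D 3.36, C 2.59, E 0.93
take F (6 @ 202); take B (9 @ 214); take A (22 @ 175); take 13/39 of D → 43.67. Capacity used 50/50.
Total value = 634.67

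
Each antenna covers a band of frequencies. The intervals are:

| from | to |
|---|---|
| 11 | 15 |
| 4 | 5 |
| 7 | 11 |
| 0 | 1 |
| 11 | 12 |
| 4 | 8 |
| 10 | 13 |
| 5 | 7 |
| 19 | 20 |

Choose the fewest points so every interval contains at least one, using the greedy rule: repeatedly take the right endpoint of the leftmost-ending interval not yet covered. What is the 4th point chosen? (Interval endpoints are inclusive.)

By right end: [0,1]  [4,5]  [5,7]  [4,8]  [7,11]  [11,12]  [10,13]  [11,15]  [19,20]
[0,1] uncovered → point at 1; [4,5] uncovered → point at 5; [7,11] uncovered → point at 11; [19,20] uncovered → point at 20.
Points: 1, 5, 11, 20 (4 total).

20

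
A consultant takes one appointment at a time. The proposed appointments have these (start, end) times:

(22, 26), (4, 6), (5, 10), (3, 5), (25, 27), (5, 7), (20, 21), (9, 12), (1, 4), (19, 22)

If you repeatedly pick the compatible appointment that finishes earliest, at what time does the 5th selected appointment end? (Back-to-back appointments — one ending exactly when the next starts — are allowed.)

Sort by end time and greedily take each interval whose start is ≥ the last chosen end.
By end time: (1,4), (3,5), (4,6), (5,7), (5,10), (9,12), (20,21), (19,22), (22,26), (25,27).
Pick (1,4); next start ≥ 4 → (4,6); next start ≥ 6 → (9,12); next start ≥ 12 → (20,21); next start ≥ 21 → (22,26).
Selected: (1,4) (4,6) (9,12) (20,21) (22,26)

26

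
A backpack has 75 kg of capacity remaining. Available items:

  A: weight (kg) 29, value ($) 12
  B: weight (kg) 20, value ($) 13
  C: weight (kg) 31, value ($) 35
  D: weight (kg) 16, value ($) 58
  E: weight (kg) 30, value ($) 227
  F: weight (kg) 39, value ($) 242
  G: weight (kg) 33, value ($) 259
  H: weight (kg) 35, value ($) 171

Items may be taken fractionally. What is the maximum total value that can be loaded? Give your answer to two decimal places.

560.46

Sort by value per unit weight and fill in that order.
Order: G (259/33=7.85) > E (227/30=7.57) > F (242/39=6.21) > H (171/35=4.89) > D (58/16=3.62) > C (35/31=1.13) > B (13/20=0.65) > A (12/29=0.41)
Fill: take G (33 @ 259) → take E (30 @ 227) → take 12/39 of F → 74.46; 75/75 used.
Total value = 560.46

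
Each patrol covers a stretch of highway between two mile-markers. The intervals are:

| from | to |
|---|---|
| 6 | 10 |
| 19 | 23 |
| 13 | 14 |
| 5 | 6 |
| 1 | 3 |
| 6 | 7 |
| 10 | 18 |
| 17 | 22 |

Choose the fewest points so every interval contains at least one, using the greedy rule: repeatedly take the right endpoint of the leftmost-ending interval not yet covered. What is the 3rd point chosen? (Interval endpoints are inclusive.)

14

Sort by right endpoint; whenever an interval is uncovered, place a point at its right end.
Sorted: [1,3] [5,6] [6,7] [6,10] [13,14] [10,18] [17,22] [19,23]
{[1,3]} hit by 3; {[5,6],[6,7],[6,10]} hit by 6; {[13,14],[10,18]} hit by 14; {[17,22],[19,23]} hit by 22.
Points: 3, 6, 14, 22 (4 total).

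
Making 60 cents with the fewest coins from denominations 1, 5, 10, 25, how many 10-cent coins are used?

1

60 = 2×25 + 1×10
Count of 10: 1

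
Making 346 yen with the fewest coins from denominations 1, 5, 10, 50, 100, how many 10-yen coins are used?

4

346 = 3×100 + 4×10 + 1×5 + 1×1
Count of 10: 4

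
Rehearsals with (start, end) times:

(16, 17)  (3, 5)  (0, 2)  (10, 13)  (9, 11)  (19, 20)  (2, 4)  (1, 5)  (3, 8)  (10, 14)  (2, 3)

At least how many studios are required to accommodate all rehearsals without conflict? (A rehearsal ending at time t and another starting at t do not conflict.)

Count concurrent intervals with a sweep; the peak is the room count.
starts: [0, 1, 2, 2, 3, 3, 9, 10, 10, 16, 19]
ends:   [2, 3, 4, 5, 5, 8, 11, 13, 14, 17, 20]
s0→1 s1→2 e2→1 s2→2 s2→3 e3→2 s3→3 s3→4  — peak 4.

4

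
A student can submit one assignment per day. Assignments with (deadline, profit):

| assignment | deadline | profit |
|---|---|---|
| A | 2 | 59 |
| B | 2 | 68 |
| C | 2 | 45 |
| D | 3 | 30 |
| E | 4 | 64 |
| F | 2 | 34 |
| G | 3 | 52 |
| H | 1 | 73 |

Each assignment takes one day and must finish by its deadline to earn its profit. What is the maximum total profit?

Profit order: H=73 B=68 E=64 A=59 G=52 C=45 F=34 D=30
Assign: H→slot 1, B→slot 2, E→slot 4, A skipped, G→slot 3, C skipped, F skipped, D skipped.
Slots: [1:H] [2:B] [3:G] [4:E]
Profit = 73 + 68 + 52 + 64 = 257

257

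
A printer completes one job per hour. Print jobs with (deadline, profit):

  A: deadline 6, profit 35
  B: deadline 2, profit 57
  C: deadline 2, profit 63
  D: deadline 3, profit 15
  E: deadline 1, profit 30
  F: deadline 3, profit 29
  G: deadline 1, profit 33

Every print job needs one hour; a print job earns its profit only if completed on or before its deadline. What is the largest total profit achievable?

184

By profit: C(d2,63), B(d2,57), A(d6,35), G(d1,33), E(d1,30), F(d3,29), D(d3,15)
C→slot 2; B→slot 1; A→slot 6; G skipped; E skipped; F→slot 3; D skipped.
Profit = 57 + 63 + 29 + 35 = 184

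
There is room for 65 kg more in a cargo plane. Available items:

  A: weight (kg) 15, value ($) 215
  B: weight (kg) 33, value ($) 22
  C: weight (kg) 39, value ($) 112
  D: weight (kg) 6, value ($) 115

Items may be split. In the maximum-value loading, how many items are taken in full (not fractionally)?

3

Ratios (sorted): D 19.17, A 14.33, C 2.87, B 0.67
take D (6 @ 115); take A (15 @ 215); take C (39 @ 112); take 5/33 of B → 3.33. Capacity used 65/65.
3 item(s) taken whole; one partial (take 5/33 of B).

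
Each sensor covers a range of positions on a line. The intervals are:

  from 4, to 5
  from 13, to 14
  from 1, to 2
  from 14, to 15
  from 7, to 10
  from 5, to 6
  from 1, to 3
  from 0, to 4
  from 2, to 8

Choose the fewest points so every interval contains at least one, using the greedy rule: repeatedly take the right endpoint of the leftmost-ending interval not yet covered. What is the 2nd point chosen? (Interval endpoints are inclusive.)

Sorted: [1,2] [1,3] [0,4] [4,5] [5,6] [2,8] [7,10] [13,14] [14,15]
{[1,2],[1,3],[0,4]} hit by 2; {[4,5],[5,6],[2,8]} hit by 5; {[7,10]} hit by 10; {[13,14],[14,15]} hit by 14.
Points: 2, 5, 10, 14 (4 total).

5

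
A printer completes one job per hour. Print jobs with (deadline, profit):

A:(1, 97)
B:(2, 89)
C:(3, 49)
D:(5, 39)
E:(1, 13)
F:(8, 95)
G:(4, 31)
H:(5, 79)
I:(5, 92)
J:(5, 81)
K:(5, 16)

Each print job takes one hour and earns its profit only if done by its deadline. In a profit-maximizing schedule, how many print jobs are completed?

Profit order: A=97 F=95 I=92 B=89 J=81 H=79 C=49 D=39 G=31 K=16 E=13
Assign: A→slot 1, F→slot 8, I→slot 5, B→slot 2, J→slot 4, H→slot 3, C skipped, D skipped, G skipped, K skipped, E skipped.
Slots: [1:A] [2:B] [3:H] [4:J] [5:I] [8:F]
6 of 11 scheduled.

6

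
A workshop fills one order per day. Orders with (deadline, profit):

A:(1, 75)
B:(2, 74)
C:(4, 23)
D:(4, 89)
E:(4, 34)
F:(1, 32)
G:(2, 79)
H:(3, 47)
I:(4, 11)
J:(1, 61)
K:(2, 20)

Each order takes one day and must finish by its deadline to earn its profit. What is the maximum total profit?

290

By profit: D(d4,89), G(d2,79), A(d1,75), B(d2,74), J(d1,61), H(d3,47), E(d4,34), F(d1,32), C(d4,23), K(d2,20), I(d4,11)
D→slot 4; G→slot 2; A→slot 1; B skipped; J skipped; H→slot 3; E skipped; F skipped; C skipped; K skipped; I skipped.
Profit = 75 + 79 + 47 + 89 = 290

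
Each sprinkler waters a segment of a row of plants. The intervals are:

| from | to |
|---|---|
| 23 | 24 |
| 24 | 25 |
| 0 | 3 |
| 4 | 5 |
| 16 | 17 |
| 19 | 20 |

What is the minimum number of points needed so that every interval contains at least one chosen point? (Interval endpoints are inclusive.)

Process intervals by earliest right end; each time one isn't hit yet, stab at its right endpoint.
By right end: [0,3]  [4,5]  [16,17]  [19,20]  [23,24]  [24,25]
[0,3] uncovered → point at 3; [4,5] uncovered → point at 5; [16,17] uncovered → point at 17; [19,20] uncovered → point at 20; [23,24] uncovered → point at 24.
Points: 3, 5, 17, 20, 24 (5 total).

5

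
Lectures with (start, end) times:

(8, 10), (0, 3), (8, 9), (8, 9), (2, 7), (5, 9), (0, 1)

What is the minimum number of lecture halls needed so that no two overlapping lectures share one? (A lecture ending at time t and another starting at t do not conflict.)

The answer is the maximum number of intervals overlapping at any instant.
Events (time:±→running): 0:+→1 0:+→2 1:-→1 2:+→2 3:-→1 5:+→2 7:-→1 8:+→2 8:+→3 8:+→4 … peak 4.

4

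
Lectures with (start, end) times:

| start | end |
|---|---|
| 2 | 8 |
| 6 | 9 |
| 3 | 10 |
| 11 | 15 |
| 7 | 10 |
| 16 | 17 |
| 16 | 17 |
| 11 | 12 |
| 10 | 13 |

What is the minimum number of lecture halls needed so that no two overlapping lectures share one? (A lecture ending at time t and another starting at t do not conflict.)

Count concurrent intervals with a sweep; the peak is the room count.
starts: [2, 3, 6, 7, 10, 11, 11, 16, 16]
ends:   [8, 9, 10, 10, 12, 13, 15, 17, 17]
s2→1 s3→2 s6→3 s7→4  — peak 4.

4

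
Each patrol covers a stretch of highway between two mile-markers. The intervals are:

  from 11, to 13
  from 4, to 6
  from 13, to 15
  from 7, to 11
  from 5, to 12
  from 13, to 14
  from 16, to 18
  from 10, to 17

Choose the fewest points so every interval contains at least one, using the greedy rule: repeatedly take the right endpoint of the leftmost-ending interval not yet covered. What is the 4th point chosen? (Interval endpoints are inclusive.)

Process intervals by earliest right end; each time one isn't hit yet, stab at its right endpoint.
By right end: [4,6]  [7,11]  [5,12]  [11,13]  [13,14]  [13,15]  [10,17]  [16,18]
[4,6] uncovered → point at 6; [7,11] uncovered → point at 11; [13,14] uncovered → point at 14; [16,18] uncovered → point at 18.
Points: 6, 11, 14, 18 (4 total).

18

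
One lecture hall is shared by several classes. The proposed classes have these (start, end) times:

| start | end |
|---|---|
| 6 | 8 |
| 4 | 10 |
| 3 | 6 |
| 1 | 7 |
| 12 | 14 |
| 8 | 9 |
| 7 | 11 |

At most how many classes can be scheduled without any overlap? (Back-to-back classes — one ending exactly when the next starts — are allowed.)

4

Sort by end time and greedily take each interval whose start is ≥ the last chosen end.
Sorted by end: (3,6)  (1,7)  (6,8)  (8,9)  (4,10)  (7,11)  (12,14)
take (3,6); skip (1,7); take (6,8); take (8,9); take (12,14).
Selected 4 classes.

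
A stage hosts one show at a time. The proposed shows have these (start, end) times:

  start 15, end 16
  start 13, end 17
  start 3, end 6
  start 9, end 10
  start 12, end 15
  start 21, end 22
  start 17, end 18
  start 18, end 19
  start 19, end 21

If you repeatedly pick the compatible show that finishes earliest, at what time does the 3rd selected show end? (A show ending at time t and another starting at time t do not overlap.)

15

Sorted by end: (3,6)  (9,10)  (12,15)  (15,16)  (13,17)  (17,18)  (18,19)  (19,21)  (21,22)
take (3,6); take (9,10); take (12,15); take (15,16); skip (13,17); take (17,18); take (18,19); take (19,21); take (21,22).
Selected: (3,6) (9,10) (12,15) (15,16) (17,18) (18,19) (19,21) (21,22)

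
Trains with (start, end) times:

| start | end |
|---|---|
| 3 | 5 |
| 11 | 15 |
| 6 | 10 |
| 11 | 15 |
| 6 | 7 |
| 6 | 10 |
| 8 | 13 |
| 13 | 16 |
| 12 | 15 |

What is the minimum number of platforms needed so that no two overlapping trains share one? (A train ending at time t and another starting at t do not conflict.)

The answer is the maximum number of intervals overlapping at any instant.
Events (time:±→running): 3:+→1 5:-→0 6:+→1 6:+→2 6:+→3 7:-→2 8:+→3 10:-→2 10:-→1 11:+→2 11:+→3 12:+→4 … peak 4.

4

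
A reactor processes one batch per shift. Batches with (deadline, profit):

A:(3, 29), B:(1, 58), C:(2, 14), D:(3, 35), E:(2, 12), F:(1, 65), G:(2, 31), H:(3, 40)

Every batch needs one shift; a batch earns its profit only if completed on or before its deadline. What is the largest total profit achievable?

140

Take jobs in profit order; each goes to the latest open slot no later than its deadline.
By profit: F(d1,65), B(d1,58), H(d3,40), D(d3,35), G(d2,31), A(d3,29), C(d2,14), E(d2,12)
F→slot 1; B skipped; H→slot 3; D→slot 2; G skipped; A skipped; C skipped; E skipped.
Profit = 65 + 35 + 40 = 140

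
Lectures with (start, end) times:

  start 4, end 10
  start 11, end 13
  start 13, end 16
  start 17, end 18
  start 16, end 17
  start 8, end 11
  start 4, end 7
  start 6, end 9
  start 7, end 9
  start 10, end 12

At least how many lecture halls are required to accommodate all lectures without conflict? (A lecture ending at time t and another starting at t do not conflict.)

The answer is the maximum number of intervals overlapping at any instant.
starts: [4, 4, 6, 7, 8, 10, 11, 13, 16, 17]
ends:   [7, 9, 9, 10, 11, 12, 13, 16, 17, 18]
s4→1 s4→2 s6→3 e7→2 s7→3 s8→4  — peak 4.

4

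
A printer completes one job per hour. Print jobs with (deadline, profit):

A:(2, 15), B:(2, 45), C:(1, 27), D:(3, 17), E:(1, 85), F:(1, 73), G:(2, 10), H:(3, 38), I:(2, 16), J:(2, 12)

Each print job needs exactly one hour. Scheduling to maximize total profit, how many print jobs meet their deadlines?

Profit order: E=85 F=73 B=45 H=38 C=27 D=17 I=16 A=15 J=12 G=10
Assign: E→slot 1, F skipped, B→slot 2, H→slot 3, C skipped, D skipped, I skipped, A skipped, J skipped, G skipped.
Slots: [1:E] [2:B] [3:H]
3 of 10 scheduled.

3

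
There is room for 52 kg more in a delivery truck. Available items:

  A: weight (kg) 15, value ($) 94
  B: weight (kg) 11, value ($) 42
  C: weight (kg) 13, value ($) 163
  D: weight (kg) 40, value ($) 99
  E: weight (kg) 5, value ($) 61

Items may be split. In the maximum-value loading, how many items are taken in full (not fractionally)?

4

Ratios (sorted): C 12.54, E 12.20, A 6.27, B 3.82, D 2.48
take C (13 @ 163); take E (5 @ 61); take A (15 @ 94); take B (11 @ 42); take 8/40 of D → 19.80. Capacity used 52/52.
4 item(s) taken whole; one partial (take 8/40 of D).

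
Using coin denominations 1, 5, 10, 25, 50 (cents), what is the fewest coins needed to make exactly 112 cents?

Greedy: take as many of the largest coin as possible, then repeat with the remainder.
112 − 2×50→12 − 1×10→2 − 2×1→0
Total coins = 2 + 1 + 2 = 5

5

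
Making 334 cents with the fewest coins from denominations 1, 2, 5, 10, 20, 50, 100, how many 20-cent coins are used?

334 = 3×100 + 1×20 + 1×10 + 2×2
Count of 20: 1

1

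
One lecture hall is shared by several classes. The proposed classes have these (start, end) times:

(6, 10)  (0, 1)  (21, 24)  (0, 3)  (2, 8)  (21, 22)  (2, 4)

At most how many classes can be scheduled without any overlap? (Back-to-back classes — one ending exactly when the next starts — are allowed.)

4

Sort by end time and greedily take each interval whose start is ≥ the last chosen end.
Sorted by end: (0,1)  (0,3)  (2,4)  (2,8)  (6,10)  (21,22)  (21,24)
take (0,1); take (2,4); take (6,10); take (21,22); skip (21,24).
Selected 4 classes.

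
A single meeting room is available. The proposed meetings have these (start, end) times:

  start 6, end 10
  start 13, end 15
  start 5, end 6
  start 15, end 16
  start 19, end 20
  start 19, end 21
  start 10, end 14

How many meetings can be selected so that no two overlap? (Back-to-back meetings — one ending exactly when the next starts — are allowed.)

5

Sorted by end: (5,6)  (6,10)  (10,14)  (13,15)  (15,16)  (19,20)  (19,21)
take (5,6); take (6,10); take (10,14); take (15,16); take (19,20).
Selected 5 meetings.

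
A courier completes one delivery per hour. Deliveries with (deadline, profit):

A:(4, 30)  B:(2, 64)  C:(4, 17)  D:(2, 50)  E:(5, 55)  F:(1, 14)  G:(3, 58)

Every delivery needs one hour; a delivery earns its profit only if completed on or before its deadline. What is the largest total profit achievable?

257

Sort by profit descending; place each in the latest free slot ≤ its deadline.
Profit order: B=64 G=58 E=55 D=50 A=30 C=17 F=14
Assign: B→slot 2, G→slot 3, E→slot 5, D→slot 1, A→slot 4, C skipped, F skipped.
Slots: [1:D] [2:B] [3:G] [4:A] [5:E]
Profit = 50 + 64 + 58 + 30 + 55 = 257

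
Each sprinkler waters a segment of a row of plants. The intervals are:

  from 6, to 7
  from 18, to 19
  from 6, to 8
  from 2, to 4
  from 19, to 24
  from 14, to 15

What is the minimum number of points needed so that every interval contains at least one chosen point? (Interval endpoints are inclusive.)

Process intervals by earliest right end; each time one isn't hit yet, stab at its right endpoint.
By right end: [2,4]  [6,7]  [6,8]  [14,15]  [18,19]  [19,24]
[2,4] uncovered → point at 4; [6,7] uncovered → point at 7; [14,15] uncovered → point at 15; [18,19] uncovered → point at 19.
Points: 4, 7, 15, 19 (4 total).

4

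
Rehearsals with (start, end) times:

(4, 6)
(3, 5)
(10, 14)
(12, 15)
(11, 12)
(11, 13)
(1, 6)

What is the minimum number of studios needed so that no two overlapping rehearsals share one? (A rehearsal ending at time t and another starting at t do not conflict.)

3

starts: [1, 3, 4, 10, 11, 11, 12]
ends:   [5, 6, 6, 12, 13, 14, 15]
s1→1 s3→2 s4→3  — peak 3.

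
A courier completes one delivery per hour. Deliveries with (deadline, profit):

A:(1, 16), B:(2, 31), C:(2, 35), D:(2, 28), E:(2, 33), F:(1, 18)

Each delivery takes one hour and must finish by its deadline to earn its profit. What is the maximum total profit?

By profit: C(d2,35), E(d2,33), B(d2,31), D(d2,28), F(d1,18), A(d1,16)
C→slot 2; E→slot 1; B skipped; D skipped; F skipped; A skipped.
Profit = 33 + 35 = 68

68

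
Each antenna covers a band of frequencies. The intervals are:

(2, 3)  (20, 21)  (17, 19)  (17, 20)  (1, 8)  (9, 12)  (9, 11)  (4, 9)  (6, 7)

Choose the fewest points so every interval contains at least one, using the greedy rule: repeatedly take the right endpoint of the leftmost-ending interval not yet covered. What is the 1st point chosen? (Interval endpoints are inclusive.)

Process intervals by earliest right end; each time one isn't hit yet, stab at its right endpoint.
Sorted: [2,3] [6,7] [1,8] [4,9] [9,11] [9,12] [17,19] [17,20] [20,21]
{[2,3]} hit by 3; {[6,7],[1,8],[4,9]} hit by 7; {[9,11],[9,12]} hit by 11; {[17,19],[17,20]} hit by 19; {[20,21]} hit by 21.
Points: 3, 7, 11, 19, 21 (5 total).

3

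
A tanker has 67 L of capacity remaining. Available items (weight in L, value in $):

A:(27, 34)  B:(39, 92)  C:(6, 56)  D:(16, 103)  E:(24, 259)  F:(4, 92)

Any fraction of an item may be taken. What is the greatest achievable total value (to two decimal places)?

550.10

Greedy by value/weight ratio, highest first.
Ratios (sorted): F 23.00, E 10.79, C 9.33, D 6.44, B 2.36, A 1.26
take F (4 @ 92); take E (24 @ 259); take C (6 @ 56); take D (16 @ 103); take 17/39 of B → 40.10. Capacity used 67/67.
Total value = 550.10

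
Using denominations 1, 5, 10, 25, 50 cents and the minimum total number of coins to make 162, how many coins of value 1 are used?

2

Greedy: take as many of the largest coin as possible, then repeat with the remainder.
162 − 3×50→12 − 1×10→2 − 2×1→0
Count of 1: 2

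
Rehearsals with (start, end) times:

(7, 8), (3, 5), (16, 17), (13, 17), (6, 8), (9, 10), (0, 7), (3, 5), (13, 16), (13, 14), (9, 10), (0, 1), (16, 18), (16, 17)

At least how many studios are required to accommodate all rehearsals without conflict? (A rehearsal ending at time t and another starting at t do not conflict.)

4

The answer is the maximum number of intervals overlapping at any instant.
starts: [0, 0, 3, 3, 6, 7, 9, 9, 13, 13, 13, 16, 16, 16]
ends:   [1, 5, 5, 7, 8, 8, 10, 10, 14, 16, 17, 17, 17, 18]
s0→1 s0→2 e1→1 s3→2 s3→3 e5→2 e5→1 s6→2 e7→1 s7→2 e8→1 e8→0 s9→1 s9→2 e10→1 e10→0 s13→1 s13→2 s13→3 e14→2 e16→1 s16→2 s16→3 s16→4  — peak 4.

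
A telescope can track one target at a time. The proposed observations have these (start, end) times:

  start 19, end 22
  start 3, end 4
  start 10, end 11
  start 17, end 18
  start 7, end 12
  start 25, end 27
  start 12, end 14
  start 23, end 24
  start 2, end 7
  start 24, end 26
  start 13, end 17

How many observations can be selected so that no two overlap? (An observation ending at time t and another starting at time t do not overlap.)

By end time: (3,4), (2,7), (10,11), (7,12), (12,14), (13,17), (17,18), (19,22), (23,24), (24,26), (25,27).
Pick (3,4); next start ≥ 4 → (10,11); next start ≥ 11 → (12,14); next start ≥ 14 → (17,18); next start ≥ 18 → (19,22); next start ≥ 22 → (23,24); next start ≥ 24 → (24,26).
Selected 7 observations.

7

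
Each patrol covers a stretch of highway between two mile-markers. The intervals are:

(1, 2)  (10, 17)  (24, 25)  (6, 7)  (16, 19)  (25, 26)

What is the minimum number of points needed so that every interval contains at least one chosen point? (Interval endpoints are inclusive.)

By right end: [1,2]  [6,7]  [10,17]  [16,19]  [24,25]  [25,26]
[1,2] uncovered → point at 2; [6,7] uncovered → point at 7; [10,17] uncovered → point at 17; [24,25] uncovered → point at 25.
Points: 2, 7, 17, 25 (4 total).

4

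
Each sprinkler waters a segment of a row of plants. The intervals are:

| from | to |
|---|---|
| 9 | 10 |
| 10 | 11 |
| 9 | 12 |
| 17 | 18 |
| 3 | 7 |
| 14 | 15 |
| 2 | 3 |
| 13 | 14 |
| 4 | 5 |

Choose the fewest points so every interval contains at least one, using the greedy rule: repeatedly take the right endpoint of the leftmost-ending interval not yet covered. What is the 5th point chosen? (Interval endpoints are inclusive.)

Sort by right endpoint; whenever an interval is uncovered, place a point at its right end.
By right end: [2,3]  [4,5]  [3,7]  [9,10]  [10,11]  [9,12]  [13,14]  [14,15]  [17,18]
[2,3] uncovered → point at 3; [4,5] uncovered → point at 5; [9,10] uncovered → point at 10; [13,14] uncovered → point at 14; [17,18] uncovered → point at 18.
Points: 3, 5, 10, 14, 18 (5 total).

18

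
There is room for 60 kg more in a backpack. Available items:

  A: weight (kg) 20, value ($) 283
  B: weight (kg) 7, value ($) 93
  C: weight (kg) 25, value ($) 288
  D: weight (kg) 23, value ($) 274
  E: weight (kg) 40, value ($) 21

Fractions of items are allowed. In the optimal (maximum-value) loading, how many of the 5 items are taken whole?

3

Greedy by value/weight ratio, highest first.
Order: A (283/20=14.15) > B (93/7=13.29) > D (274/23=11.91) > C (288/25=11.52) > E (21/40=0.53)
Fill: take A (20 @ 283) → take B (7 @ 93) → take D (23 @ 274) → take 10/25 of C → 115.20; 60/60 used.
3 item(s) taken whole; one partial (take 10/25 of C).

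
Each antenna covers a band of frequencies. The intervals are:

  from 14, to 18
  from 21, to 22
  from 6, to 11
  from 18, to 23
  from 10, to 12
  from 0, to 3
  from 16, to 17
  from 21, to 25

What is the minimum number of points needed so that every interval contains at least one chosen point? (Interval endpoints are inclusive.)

4

Sorted: [0,3] [6,11] [10,12] [16,17] [14,18] [21,22] [18,23] [21,25]
{[0,3]} hit by 3; {[6,11],[10,12]} hit by 11; {[16,17],[14,18]} hit by 17; {[21,22],[18,23],[21,25]} hit by 22.
Points: 3, 11, 17, 22 (4 total).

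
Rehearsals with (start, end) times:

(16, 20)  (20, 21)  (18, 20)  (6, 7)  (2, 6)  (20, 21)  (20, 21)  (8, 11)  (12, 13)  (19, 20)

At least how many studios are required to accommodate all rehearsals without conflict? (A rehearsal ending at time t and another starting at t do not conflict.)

3

The answer is the maximum number of intervals overlapping at any instant.
Events (time:±→running): 2:+→1 6:-→0 6:+→1 7:-→0 8:+→1 11:-→0 12:+→1 13:-→0 16:+→1 18:+→2 19:+→3 … peak 3.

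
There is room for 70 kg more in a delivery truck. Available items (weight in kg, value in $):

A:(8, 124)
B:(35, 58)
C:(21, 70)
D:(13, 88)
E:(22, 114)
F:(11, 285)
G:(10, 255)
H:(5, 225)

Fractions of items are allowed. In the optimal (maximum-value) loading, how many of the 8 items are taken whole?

Greedy by value/weight ratio, highest first.
Ratios (sorted): H 45.00, F 25.91, G 25.50, A 15.50, D 6.77, E 5.18, C 3.33, B 1.66
take H (5 @ 225); take F (11 @ 285); take G (10 @ 255); take A (8 @ 124); take D (13 @ 88); take E (22 @ 114); take 1/21 of C → 3.33. Capacity used 70/70.
6 item(s) taken whole; one partial (take 1/21 of C).

6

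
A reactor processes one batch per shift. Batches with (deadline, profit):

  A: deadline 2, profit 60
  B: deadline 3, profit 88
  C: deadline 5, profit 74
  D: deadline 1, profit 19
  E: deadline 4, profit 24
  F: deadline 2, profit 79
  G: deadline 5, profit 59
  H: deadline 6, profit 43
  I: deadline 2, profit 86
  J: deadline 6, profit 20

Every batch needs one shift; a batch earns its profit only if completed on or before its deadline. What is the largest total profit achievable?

429

Sort by profit descending; place each in the latest free slot ≤ its deadline.
By profit: B(d3,88), I(d2,86), F(d2,79), C(d5,74), A(d2,60), G(d5,59), H(d6,43), E(d4,24), J(d6,20), D(d1,19)
B→slot 3; I→slot 2; F→slot 1; C→slot 5; A skipped; G→slot 4; H→slot 6; E skipped; J skipped; D skipped.
Profit = 79 + 86 + 88 + 59 + 74 + 43 = 429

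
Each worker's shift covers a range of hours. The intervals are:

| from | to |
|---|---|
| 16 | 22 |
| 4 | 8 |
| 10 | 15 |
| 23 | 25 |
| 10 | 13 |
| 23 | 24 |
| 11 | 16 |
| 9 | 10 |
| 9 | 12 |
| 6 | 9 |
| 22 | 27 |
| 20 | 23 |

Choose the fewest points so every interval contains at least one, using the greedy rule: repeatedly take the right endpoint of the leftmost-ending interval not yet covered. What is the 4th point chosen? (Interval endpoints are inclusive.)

23

Sort by right endpoint; whenever an interval is uncovered, place a point at its right end.
By right end: [4,8]  [6,9]  [9,10]  [9,12]  [10,13]  [10,15]  [11,16]  [16,22]  [20,23]  [23,24]  [23,25]  [22,27]
[4,8] uncovered → point at 8; [9,10] uncovered → point at 10; [11,16] uncovered → point at 16; [20,23] uncovered → point at 23.
Points: 8, 10, 16, 23 (4 total).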